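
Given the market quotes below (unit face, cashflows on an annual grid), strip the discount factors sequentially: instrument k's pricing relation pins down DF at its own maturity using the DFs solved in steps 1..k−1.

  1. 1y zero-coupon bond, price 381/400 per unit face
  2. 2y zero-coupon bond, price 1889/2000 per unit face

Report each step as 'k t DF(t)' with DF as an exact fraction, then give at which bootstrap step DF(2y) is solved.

step 1 [1y] zero: DF = P = 381/400 ≈ 0.952500
step 2 [2y] zero: DF = P = 1889/2000 ≈ 0.944500

1 1 381/400
2 2 1889/2000
DF(2y) is solved at step 2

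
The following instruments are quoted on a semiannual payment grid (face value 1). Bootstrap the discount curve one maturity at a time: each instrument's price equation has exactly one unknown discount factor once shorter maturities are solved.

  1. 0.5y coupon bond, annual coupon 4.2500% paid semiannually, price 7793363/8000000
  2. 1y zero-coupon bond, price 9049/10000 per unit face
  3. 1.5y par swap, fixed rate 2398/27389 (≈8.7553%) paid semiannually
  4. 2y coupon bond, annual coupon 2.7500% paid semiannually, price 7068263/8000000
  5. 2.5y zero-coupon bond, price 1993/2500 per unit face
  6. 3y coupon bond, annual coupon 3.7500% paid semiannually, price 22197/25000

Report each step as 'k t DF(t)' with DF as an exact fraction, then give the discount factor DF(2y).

1 1/2 9539/10000
2 1 9049/10000
3 3/2 8801/10000
4 2 1043/1250
5 5/2 1993/2500
6 3 7911/10000
DF(2y) = 1043/1250 ≈ 0.834400

step 1 [0.5y] bond c/2=17/800: DF=(7793363/8000000 − 17/800·(0))/(1+17/800) = 9539/10000 ≈ 0.953900
step 2 [1y] zero: DF = P = 9049/10000 ≈ 0.904900
step 3 [1.5y] swap r/2=1199/27389: DF=(1 − 1199/27389·(0.953900+0.904900))/(1+1199/27389) = 8801/10000 ≈ 0.880100
step 4 [2y] bond c/2=11/800: DF=(7068263/8000000 − 11/800·(0.953900+0.904900+0.880100))/(1+11/800) = 1043/1250 ≈ 0.834400
step 5 [2.5y] zero: DF = P = 1993/2500 ≈ 0.797200
step 6 [3y] bond c/2=3/160: DF=(22197/25000 − 3/160·(0.953900+0.904900+0.880100+0.834400+0.797200))/(1+3/160) = 7911/10000 ≈ 0.791100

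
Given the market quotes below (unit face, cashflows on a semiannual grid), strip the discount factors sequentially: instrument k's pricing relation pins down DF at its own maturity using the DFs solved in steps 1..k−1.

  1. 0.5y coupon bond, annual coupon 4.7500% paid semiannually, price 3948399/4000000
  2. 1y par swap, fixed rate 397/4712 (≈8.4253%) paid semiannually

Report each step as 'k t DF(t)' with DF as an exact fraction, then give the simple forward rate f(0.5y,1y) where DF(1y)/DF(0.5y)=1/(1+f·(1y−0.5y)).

step 1 [0.5y] bond c/2=19/800: DF=(3948399/4000000 − 19/800·(0))/(1+19/800) = 4821/5000 ≈ 0.964200
step 2 [1y] swap r/2=397/9424: DF=(1 − 397/9424·(0.964200))/(1+397/9424) = 4603/5000 ≈ 0.920600

1 1/2 4821/5000
2 1 4603/5000
f(0.5y,1y) = ((4821/5000)/(4603/5000) − 1)/(1/2) = 436/4603 ≈ 9.4721%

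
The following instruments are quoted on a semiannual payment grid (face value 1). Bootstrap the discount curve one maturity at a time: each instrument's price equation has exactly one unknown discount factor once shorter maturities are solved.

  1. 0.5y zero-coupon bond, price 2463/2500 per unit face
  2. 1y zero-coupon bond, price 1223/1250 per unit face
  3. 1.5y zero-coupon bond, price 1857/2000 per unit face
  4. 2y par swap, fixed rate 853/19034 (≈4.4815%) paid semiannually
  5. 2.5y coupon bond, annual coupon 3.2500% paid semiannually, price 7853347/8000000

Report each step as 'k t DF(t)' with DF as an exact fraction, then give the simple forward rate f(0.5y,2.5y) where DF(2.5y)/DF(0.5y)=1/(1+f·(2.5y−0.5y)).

1 1/2 2463/2500
2 1 1223/1250
3 3/2 1857/2000
4 2 9147/10000
5 5/2 9051/10000
f(0.5y,2.5y) = ((2463/2500)/(9051/10000) − 1)/(2) = 267/6034 ≈ 4.4249%

step 1 [0.5y] zero: DF = P = 2463/2500 ≈ 0.985200
step 2 [1y] zero: DF = P = 1223/1250 ≈ 0.978400
step 3 [1.5y] zero: DF = P = 1857/2000 ≈ 0.928500
step 4 [2y] swap r/2=853/38068: DF=(1 − 853/38068·(0.985200+0.978400+0.928500))/(1+853/38068) = 9147/10000 ≈ 0.914700
step 5 [2.5y] bond c/2=13/800: DF=(7853347/8000000 − 13/800·(0.985200+0.978400+0.928500+0.914700))/(1+13/800) = 9051/10000 ≈ 0.905100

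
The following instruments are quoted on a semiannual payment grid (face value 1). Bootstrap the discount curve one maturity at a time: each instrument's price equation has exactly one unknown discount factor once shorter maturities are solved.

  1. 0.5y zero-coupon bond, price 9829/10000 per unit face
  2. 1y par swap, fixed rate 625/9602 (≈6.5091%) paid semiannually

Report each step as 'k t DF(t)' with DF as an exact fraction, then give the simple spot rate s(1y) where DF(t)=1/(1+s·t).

1 1/2 9829/10000
2 1 15/16
s(1y) = (1/(15/16) − 1)/(1) = 1/15 ≈ 6.6667%

step 1 [0.5y] zero: DF = P = 9829/10000 ≈ 0.982900
step 2 [1y] swap r/2=625/19204: DF=(1 − 625/19204·(0.982900))/(1+625/19204) = 15/16 ≈ 0.937500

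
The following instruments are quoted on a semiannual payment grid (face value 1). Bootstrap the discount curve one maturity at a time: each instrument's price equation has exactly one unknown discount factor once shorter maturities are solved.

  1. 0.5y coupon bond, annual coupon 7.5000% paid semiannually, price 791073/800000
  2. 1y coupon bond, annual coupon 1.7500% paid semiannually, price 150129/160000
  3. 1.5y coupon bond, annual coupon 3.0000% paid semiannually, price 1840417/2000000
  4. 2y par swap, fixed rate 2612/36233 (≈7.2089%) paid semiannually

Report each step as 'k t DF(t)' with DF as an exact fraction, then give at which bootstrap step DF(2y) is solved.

step 1 [0.5y] bond c/2=3/80: DF=(791073/800000 − 3/80·(0))/(1+3/80) = 9531/10000 ≈ 0.953100
step 2 [1y] bond c/2=7/800: DF=(150129/160000 − 7/800·(0.953100))/(1+7/800) = 9219/10000 ≈ 0.921900
step 3 [1.5y] bond c/2=3/200: DF=(1840417/2000000 − 3/200·(0.953100+0.921900))/(1+3/200) = 8789/10000 ≈ 0.878900
step 4 [2y] swap r/2=1306/36233: DF=(1 − 1306/36233·(0.953100+0.921900+0.878900))/(1+1306/36233) = 4347/5000 ≈ 0.869400

1 1/2 9531/10000
2 1 9219/10000
3 3/2 8789/10000
4 2 4347/5000
DF(2y) is solved at step 4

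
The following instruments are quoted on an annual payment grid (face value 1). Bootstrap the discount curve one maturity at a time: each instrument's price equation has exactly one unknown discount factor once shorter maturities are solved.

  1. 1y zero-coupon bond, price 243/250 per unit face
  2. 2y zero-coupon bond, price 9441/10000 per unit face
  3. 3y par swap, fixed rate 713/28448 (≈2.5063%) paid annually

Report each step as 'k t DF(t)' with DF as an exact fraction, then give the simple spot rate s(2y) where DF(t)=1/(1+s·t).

step 1 [1y] zero: DF = P = 243/250 ≈ 0.972000
step 2 [2y] zero: DF = P = 9441/10000 ≈ 0.944100
step 3 [3y] swap r/1=713/28448: DF=(1 − 713/28448·(0.972000+0.944100))/(1+713/28448) = 9287/10000 ≈ 0.928700

1 1 243/250
2 2 9441/10000
3 3 9287/10000
s(2y) = (1/(9441/10000) − 1)/(2) = 559/18882 ≈ 2.9605%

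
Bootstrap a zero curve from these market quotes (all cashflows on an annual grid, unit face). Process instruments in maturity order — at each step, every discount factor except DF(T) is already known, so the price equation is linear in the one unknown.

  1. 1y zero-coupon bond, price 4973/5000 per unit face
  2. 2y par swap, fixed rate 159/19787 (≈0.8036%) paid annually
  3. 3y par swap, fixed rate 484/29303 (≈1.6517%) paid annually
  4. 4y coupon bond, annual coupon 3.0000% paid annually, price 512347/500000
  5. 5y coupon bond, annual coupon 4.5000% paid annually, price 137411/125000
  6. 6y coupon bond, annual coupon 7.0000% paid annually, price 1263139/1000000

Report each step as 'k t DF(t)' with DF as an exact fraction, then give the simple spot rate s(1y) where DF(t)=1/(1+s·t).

1 1 4973/5000
2 2 9841/10000
3 3 2379/2500
4 4 1819/2000
5 5 4433/5000
6 6 8713/10000
s(1y) = (1/(4973/5000) − 1)/(1) = 27/4973 ≈ 0.5429%

step 1 [1y] zero: DF = P = 4973/5000 ≈ 0.994600
step 2 [2y] swap r/1=159/19787: DF=(1 − 159/19787·(0.994600))/(1+159/19787) = 9841/10000 ≈ 0.984100
step 3 [3y] swap r/1=484/29303: DF=(1 − 484/29303·(0.994600+0.984100))/(1+484/29303) = 2379/2500 ≈ 0.951600
step 4 [4y] bond c/1=3/100: DF=(512347/500000 − 3/100·(0.994600+0.984100+0.951600))/(1+3/100) = 1819/2000 ≈ 0.909500
step 5 [5y] bond c/1=9/200: DF=(137411/125000 − 9/200·(0.994600+0.984100+0.951600+0.909500))/(1+9/200) = 4433/5000 ≈ 0.886600
step 6 [6y] bond c/1=7/100: DF=(1263139/1000000 − 7/100·(0.994600+0.984100+0.951600+0.909500+0.886600))/(1+7/100) = 8713/10000 ≈ 0.871300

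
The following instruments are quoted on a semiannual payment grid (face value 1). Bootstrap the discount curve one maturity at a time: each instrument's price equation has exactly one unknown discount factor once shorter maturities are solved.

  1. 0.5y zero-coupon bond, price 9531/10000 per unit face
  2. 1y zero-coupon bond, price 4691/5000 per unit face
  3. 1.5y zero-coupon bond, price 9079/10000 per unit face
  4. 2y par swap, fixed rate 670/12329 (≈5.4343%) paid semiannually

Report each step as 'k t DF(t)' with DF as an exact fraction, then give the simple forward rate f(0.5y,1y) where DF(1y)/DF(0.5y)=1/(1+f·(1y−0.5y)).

1 1/2 9531/10000
2 1 4691/5000
3 3/2 9079/10000
4 2 1799/2000
f(0.5y,1y) = ((9531/10000)/(4691/5000) − 1)/(1/2) = 149/4691 ≈ 3.1763%

step 1 [0.5y] zero: DF = P = 9531/10000 ≈ 0.953100
step 2 [1y] zero: DF = P = 4691/5000 ≈ 0.938200
step 3 [1.5y] zero: DF = P = 9079/10000 ≈ 0.907900
step 4 [2y] swap r/2=335/12329: DF=(1 − 335/12329·(0.953100+0.938200+0.907900))/(1+335/12329) = 1799/2000 ≈ 0.899500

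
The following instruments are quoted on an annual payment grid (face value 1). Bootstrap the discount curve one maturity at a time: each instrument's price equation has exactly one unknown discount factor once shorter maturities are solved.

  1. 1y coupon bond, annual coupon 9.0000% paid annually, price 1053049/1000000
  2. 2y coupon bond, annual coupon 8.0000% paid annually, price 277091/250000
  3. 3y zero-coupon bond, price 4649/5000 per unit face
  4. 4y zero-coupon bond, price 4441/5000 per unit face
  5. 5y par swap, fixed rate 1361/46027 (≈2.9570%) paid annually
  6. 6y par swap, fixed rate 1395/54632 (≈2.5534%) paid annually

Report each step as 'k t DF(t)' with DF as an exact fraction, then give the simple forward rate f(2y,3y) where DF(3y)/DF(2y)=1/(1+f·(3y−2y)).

1 1 9661/10000
2 2 9547/10000
3 3 4649/5000
4 4 4441/5000
5 5 8639/10000
6 6 1721/2000
f(2y,3y) = ((9547/10000)/(4649/5000) − 1)/(1) = 249/9298 ≈ 2.6780%

step 1 [1y] bond c/1=9/100: DF=(1053049/1000000 − 9/100·(0))/(1+9/100) = 9661/10000 ≈ 0.966100
step 2 [2y] bond c/1=2/25: DF=(277091/250000 − 2/25·(0.966100))/(1+2/25) = 9547/10000 ≈ 0.954700
step 3 [3y] zero: DF = P = 4649/5000 ≈ 0.929800
step 4 [4y] zero: DF = P = 4441/5000 ≈ 0.888200
step 5 [5y] swap r/1=1361/46027: DF=(1 − 1361/46027·(0.966100+0.954700+0.929800+0.888200))/(1+1361/46027) = 8639/10000 ≈ 0.863900
step 6 [6y] swap r/1=1395/54632: DF=(1 − 1395/54632·(0.966100+0.954700+0.929800+0.888200+0.863900))/(1+1395/54632) = 1721/2000 ≈ 0.860500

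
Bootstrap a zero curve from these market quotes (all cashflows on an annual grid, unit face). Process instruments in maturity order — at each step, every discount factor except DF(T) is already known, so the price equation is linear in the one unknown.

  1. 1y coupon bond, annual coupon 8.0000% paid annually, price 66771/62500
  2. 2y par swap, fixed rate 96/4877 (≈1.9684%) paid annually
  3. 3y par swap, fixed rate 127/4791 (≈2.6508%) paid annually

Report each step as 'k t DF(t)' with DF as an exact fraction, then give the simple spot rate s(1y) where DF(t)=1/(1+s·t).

1 1 2473/2500
2 2 601/625
3 3 4619/5000
s(1y) = (1/(2473/2500) − 1)/(1) = 27/2473 ≈ 1.0918%

step 1 [1y] bond c/1=2/25: DF=(66771/62500 − 2/25·(0))/(1+2/25) = 2473/2500 ≈ 0.989200
step 2 [2y] swap r/1=96/4877: DF=(1 − 96/4877·(0.989200))/(1+96/4877) = 601/625 ≈ 0.961600
step 3 [3y] swap r/1=127/4791: DF=(1 − 127/4791·(0.989200+0.961600))/(1+127/4791) = 4619/5000 ≈ 0.923800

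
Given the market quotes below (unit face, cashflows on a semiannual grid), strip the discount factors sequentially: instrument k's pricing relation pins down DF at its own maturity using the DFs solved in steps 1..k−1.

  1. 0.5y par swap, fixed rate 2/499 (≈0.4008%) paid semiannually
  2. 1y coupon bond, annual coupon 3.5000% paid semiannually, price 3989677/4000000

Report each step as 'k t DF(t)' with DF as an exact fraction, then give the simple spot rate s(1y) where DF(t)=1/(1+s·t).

1 1/2 499/500
2 1 9631/10000
s(1y) = (1/(9631/10000) − 1)/(1) = 369/9631 ≈ 3.8314%

step 1 [0.5y] swap r/2=1/499: DF=(1 − 1/499·(0))/(1+1/499) = 499/500 ≈ 0.998000
step 2 [1y] bond c/2=7/400: DF=(3989677/4000000 − 7/400·(0.998000))/(1+7/400) = 9631/10000 ≈ 0.963100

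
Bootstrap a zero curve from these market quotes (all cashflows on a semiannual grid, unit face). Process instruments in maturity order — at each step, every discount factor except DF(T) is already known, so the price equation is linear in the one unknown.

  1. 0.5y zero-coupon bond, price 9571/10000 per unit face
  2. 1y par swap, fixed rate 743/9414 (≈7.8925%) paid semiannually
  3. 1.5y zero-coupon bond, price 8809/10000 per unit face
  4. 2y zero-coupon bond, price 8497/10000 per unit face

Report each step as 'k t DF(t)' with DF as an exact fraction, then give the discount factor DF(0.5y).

1 1/2 9571/10000
2 1 9257/10000
3 3/2 8809/10000
4 2 8497/10000
DF(0.5y) = 9571/10000 ≈ 0.957100

step 1 [0.5y] zero: DF = P = 9571/10000 ≈ 0.957100
step 2 [1y] swap r/2=743/18828: DF=(1 − 743/18828·(0.957100))/(1+743/18828) = 9257/10000 ≈ 0.925700
step 3 [1.5y] zero: DF = P = 8809/10000 ≈ 0.880900
step 4 [2y] zero: DF = P = 8497/10000 ≈ 0.849700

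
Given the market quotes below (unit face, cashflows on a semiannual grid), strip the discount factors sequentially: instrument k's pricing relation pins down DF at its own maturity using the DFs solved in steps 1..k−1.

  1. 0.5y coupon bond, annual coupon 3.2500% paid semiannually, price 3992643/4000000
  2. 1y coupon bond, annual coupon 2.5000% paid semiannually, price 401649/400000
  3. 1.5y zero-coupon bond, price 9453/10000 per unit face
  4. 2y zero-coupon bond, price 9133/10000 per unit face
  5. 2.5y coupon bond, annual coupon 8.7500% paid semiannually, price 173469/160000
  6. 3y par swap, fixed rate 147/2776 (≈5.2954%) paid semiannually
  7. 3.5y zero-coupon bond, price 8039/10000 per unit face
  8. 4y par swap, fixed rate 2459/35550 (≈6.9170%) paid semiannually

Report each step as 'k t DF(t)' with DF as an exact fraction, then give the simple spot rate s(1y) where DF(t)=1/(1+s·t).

step 1 [0.5y] bond c/2=13/800: DF=(3992643/4000000 − 13/800·(0))/(1+13/800) = 4911/5000 ≈ 0.982200
step 2 [1y] bond c/2=1/80: DF=(401649/400000 − 1/80·(0.982200))/(1+1/80) = 2449/2500 ≈ 0.979600
step 3 [1.5y] zero: DF = P = 9453/10000 ≈ 0.945300
step 4 [2y] zero: DF = P = 9133/10000 ≈ 0.913300
step 5 [2.5y] bond c/2=7/160: DF=(173469/160000 − 7/160·(0.982200+0.979600+0.945300+0.913300))/(1+7/160) = 4393/5000 ≈ 0.878600
step 6 [3y] swap r/2=147/5552: DF=(1 − 147/5552·(0.982200+0.979600+0.945300+0.913300+0.878600))/(1+147/5552) = 853/1000 ≈ 0.853000
step 7 [3.5y] zero: DF = P = 8039/10000 ≈ 0.803900
step 8 [4y] swap r/2=2459/71100: DF=(1 − 2459/71100·(0.982200+0.979600+0.945300+0.913300+0.878600+0.853000+0.803900))/(1+2459/71100) = 7541/10000 ≈ 0.754100

1 1/2 4911/5000
2 1 2449/2500
3 3/2 9453/10000
4 2 9133/10000
5 5/2 4393/5000
6 3 853/1000
7 7/2 8039/10000
8 4 7541/10000
s(1y) = (1/(2449/2500) − 1)/(1) = 51/2449 ≈ 2.0825%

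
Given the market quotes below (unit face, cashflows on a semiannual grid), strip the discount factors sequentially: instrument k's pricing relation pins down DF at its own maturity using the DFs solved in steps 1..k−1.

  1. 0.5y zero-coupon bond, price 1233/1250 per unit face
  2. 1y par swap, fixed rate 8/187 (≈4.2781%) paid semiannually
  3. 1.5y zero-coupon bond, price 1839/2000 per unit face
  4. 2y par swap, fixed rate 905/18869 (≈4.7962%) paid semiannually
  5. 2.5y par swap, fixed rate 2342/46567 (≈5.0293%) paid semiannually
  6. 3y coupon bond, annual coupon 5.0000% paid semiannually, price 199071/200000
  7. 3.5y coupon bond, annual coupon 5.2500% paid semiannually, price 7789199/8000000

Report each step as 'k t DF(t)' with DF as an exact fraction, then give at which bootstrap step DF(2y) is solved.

step 1 [0.5y] zero: DF = P = 1233/1250 ≈ 0.986400
step 2 [1y] swap r/2=4/187: DF=(1 − 4/187·(0.986400))/(1+4/187) = 599/625 ≈ 0.958400
step 3 [1.5y] zero: DF = P = 1839/2000 ≈ 0.919500
step 4 [2y] swap r/2=905/37738: DF=(1 − 905/37738·(0.986400+0.958400+0.919500))/(1+905/37738) = 1819/2000 ≈ 0.909500
step 5 [2.5y] swap r/2=1171/46567: DF=(1 − 1171/46567·(0.986400+0.958400+0.919500+0.909500))/(1+1171/46567) = 8829/10000 ≈ 0.882900
step 6 [3y] bond c/2=1/40: DF=(199071/200000 − 1/40·(0.986400+0.958400+0.919500+0.909500+0.882900))/(1+1/40) = 343/400 ≈ 0.857500
step 7 [3.5y] bond c/2=21/800: DF=(7789199/8000000 − 21/800·(0.986400+0.958400+0.919500+0.909500+0.882900+0.857500))/(1+21/800) = 8077/10000 ≈ 0.807700

1 1/2 1233/1250
2 1 599/625
3 3/2 1839/2000
4 2 1819/2000
5 5/2 8829/10000
6 3 343/400
7 7/2 8077/10000
DF(2y) is solved at step 4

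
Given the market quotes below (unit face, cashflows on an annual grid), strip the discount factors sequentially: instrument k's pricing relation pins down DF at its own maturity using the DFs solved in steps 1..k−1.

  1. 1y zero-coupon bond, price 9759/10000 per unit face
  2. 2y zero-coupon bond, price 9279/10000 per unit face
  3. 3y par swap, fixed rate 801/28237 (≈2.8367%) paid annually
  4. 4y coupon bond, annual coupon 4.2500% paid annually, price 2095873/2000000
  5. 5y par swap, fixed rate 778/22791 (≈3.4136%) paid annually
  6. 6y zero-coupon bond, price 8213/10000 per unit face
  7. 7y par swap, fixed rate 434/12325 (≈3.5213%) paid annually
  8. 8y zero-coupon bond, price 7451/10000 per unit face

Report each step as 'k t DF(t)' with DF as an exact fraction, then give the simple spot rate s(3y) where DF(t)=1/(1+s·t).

step 1 [1y] zero: DF = P = 9759/10000 ≈ 0.975900
step 2 [2y] zero: DF = P = 9279/10000 ≈ 0.927900
step 3 [3y] swap r/1=801/28237: DF=(1 − 801/28237·(0.975900+0.927900))/(1+801/28237) = 9199/10000 ≈ 0.919900
step 4 [4y] bond c/1=17/400: DF=(2095873/2000000 − 17/400·(0.975900+0.927900+0.919900))/(1+17/400) = 8901/10000 ≈ 0.890100
step 5 [5y] swap r/1=778/22791: DF=(1 − 778/22791·(0.975900+0.927900+0.919900+0.890100))/(1+778/22791) = 2111/2500 ≈ 0.844400
step 6 [6y] zero: DF = P = 8213/10000 ≈ 0.821300
step 7 [7y] swap r/1=434/12325: DF=(1 − 434/12325·(0.975900+0.927900+0.919900+0.890100+0.844400+0.821300))/(1+434/12325) = 783/1000 ≈ 0.783000
step 8 [8y] zero: DF = P = 7451/10000 ≈ 0.745100

1 1 9759/10000
2 2 9279/10000
3 3 9199/10000
4 4 8901/10000
5 5 2111/2500
6 6 8213/10000
7 7 783/1000
8 8 7451/10000
s(3y) = (1/(9199/10000) − 1)/(3) = 267/9199 ≈ 2.9025%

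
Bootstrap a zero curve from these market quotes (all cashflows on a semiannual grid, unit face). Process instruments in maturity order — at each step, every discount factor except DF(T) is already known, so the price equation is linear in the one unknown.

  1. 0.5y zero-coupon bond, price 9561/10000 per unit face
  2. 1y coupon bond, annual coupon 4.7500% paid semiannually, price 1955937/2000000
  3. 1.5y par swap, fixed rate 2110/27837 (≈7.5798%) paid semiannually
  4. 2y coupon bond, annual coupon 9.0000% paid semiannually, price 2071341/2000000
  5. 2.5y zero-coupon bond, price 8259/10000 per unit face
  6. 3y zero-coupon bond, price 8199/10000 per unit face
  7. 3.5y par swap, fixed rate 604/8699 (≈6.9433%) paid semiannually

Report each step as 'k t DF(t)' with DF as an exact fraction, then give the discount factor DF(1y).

step 1 [0.5y] zero: DF = P = 9561/10000 ≈ 0.956100
step 2 [1y] bond c/2=19/800: DF=(1955937/2000000 − 19/800·(0.956100))/(1+19/800) = 9331/10000 ≈ 0.933100
step 3 [1.5y] swap r/2=1055/27837: DF=(1 − 1055/27837·(0.956100+0.933100))/(1+1055/27837) = 1789/2000 ≈ 0.894500
step 4 [2y] bond c/2=9/200: DF=(2071341/2000000 − 9/200·(0.956100+0.933100+0.894500))/(1+9/200) = 1089/1250 ≈ 0.871200
step 5 [2.5y] zero: DF = P = 8259/10000 ≈ 0.825900
step 6 [3y] zero: DF = P = 8199/10000 ≈ 0.819900
step 7 [3.5y] swap r/2=302/8699: DF=(1 − 302/8699·(0.956100+0.933100+0.894500+0.871200+0.825900+0.819900))/(1+302/8699) = 3943/5000 ≈ 0.788600

1 1/2 9561/10000
2 1 9331/10000
3 3/2 1789/2000
4 2 1089/1250
5 5/2 8259/10000
6 3 8199/10000
7 7/2 3943/5000
DF(1y) = 9331/10000 ≈ 0.933100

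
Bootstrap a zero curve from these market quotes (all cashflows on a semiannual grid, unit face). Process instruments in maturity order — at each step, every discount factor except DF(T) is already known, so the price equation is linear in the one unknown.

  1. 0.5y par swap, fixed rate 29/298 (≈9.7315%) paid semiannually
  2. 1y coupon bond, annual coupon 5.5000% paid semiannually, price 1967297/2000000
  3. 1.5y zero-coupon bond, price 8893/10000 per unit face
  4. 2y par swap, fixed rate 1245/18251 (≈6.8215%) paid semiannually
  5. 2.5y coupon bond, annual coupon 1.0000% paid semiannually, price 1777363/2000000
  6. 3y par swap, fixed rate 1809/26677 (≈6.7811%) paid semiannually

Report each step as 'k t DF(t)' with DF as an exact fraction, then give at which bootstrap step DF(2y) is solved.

step 1 [0.5y] swap r/2=29/596: DF=(1 − 29/596·(0))/(1+29/596) = 596/625 ≈ 0.953600
step 2 [1y] bond c/2=11/400: DF=(1967297/2000000 − 11/400·(0.953600))/(1+11/400) = 4659/5000 ≈ 0.931800
step 3 [1.5y] zero: DF = P = 8893/10000 ≈ 0.889300
step 4 [2y] swap r/2=1245/36502: DF=(1 − 1245/36502·(0.953600+0.931800+0.889300))/(1+1245/36502) = 1751/2000 ≈ 0.875500
step 5 [2.5y] bond c/2=1/200: DF=(1777363/2000000 − 1/200·(0.953600+0.931800+0.889300+0.875500))/(1+1/200) = 8661/10000 ≈ 0.866100
step 6 [3y] swap r/2=1809/53354: DF=(1 − 1809/53354·(0.953600+0.931800+0.889300+0.875500+0.866100))/(1+1809/53354) = 8191/10000 ≈ 0.819100

1 1/2 596/625
2 1 4659/5000
3 3/2 8893/10000
4 2 1751/2000
5 5/2 8661/10000
6 3 8191/10000
DF(2y) is solved at step 4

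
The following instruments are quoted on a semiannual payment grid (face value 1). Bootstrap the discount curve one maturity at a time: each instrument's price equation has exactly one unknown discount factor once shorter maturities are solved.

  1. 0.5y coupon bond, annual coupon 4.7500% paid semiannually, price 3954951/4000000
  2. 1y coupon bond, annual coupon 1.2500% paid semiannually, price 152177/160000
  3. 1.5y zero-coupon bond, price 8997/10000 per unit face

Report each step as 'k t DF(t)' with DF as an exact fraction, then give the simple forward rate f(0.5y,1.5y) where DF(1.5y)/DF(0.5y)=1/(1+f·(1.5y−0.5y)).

step 1 [0.5y] bond c/2=19/800: DF=(3954951/4000000 − 19/800·(0))/(1+19/800) = 4829/5000 ≈ 0.965800
step 2 [1y] bond c/2=1/160: DF=(152177/160000 − 1/160·(0.965800))/(1+1/160) = 587/625 ≈ 0.939200
step 3 [1.5y] zero: DF = P = 8997/10000 ≈ 0.899700

1 1/2 4829/5000
2 1 587/625
3 3/2 8997/10000
f(0.5y,1.5y) = ((4829/5000)/(8997/10000) − 1)/(1) = 661/8997 ≈ 7.3469%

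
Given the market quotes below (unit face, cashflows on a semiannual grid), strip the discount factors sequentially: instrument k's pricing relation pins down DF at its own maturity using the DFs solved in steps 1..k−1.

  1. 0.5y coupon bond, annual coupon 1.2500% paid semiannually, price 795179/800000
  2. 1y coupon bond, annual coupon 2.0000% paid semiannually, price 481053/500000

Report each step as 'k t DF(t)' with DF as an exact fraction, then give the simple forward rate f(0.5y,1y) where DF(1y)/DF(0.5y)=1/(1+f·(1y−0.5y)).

step 1 [0.5y] bond c/2=1/160: DF=(795179/800000 − 1/160·(0))/(1+1/160) = 4939/5000 ≈ 0.987800
step 2 [1y] bond c/2=1/100: DF=(481053/500000 − 1/100·(0.987800))/(1+1/100) = 2357/2500 ≈ 0.942800

1 1/2 4939/5000
2 1 2357/2500
f(0.5y,1y) = ((4939/5000)/(2357/2500) − 1)/(1/2) = 225/2357 ≈ 9.5460%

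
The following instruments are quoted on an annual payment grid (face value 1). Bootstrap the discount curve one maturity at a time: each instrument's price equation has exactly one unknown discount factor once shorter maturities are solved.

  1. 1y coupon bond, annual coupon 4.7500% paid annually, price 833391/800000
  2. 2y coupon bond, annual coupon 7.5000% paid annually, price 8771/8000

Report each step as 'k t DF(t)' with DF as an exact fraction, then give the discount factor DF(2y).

1 1 1989/2000
2 2 1901/2000
DF(2y) = 1901/2000 ≈ 0.950500

step 1 [1y] bond c/1=19/400: DF=(833391/800000 − 19/400·(0))/(1+19/400) = 1989/2000 ≈ 0.994500
step 2 [2y] bond c/1=3/40: DF=(8771/8000 − 3/40·(0.994500))/(1+3/40) = 1901/2000 ≈ 0.950500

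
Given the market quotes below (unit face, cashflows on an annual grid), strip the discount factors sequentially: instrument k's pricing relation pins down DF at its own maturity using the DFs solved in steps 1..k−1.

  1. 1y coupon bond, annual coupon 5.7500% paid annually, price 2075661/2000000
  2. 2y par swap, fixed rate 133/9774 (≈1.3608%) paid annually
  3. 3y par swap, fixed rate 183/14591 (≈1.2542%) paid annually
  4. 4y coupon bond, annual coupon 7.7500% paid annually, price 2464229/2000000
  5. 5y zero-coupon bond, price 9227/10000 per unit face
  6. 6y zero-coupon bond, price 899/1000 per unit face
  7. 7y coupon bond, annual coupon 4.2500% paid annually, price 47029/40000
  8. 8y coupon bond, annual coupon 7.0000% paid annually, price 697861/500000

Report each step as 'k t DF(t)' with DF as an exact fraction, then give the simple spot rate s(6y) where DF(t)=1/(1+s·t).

1 1 4907/5000
2 2 4867/5000
3 3 4817/5000
4 4 1167/1250
5 5 9227/10000
6 6 899/1000
7 7 1793/2000
8 8 4373/5000
s(6y) = (1/(899/1000) − 1)/(6) = 101/5394 ≈ 1.8725%

step 1 [1y] bond c/1=23/400: DF=(2075661/2000000 − 23/400·(0))/(1+23/400) = 4907/5000 ≈ 0.981400
step 2 [2y] swap r/1=133/9774: DF=(1 − 133/9774·(0.981400))/(1+133/9774) = 4867/5000 ≈ 0.973400
step 3 [3y] swap r/1=183/14591: DF=(1 − 183/14591·(0.981400+0.973400))/(1+183/14591) = 4817/5000 ≈ 0.963400
step 4 [4y] bond c/1=31/400: DF=(2464229/2000000 − 31/400·(0.981400+0.973400+0.963400))/(1+31/400) = 1167/1250 ≈ 0.933600
step 5 [5y] zero: DF = P = 9227/10000 ≈ 0.922700
step 6 [6y] zero: DF = P = 899/1000 ≈ 0.899000
step 7 [7y] bond c/1=17/400: DF=(47029/40000 − 17/400·(0.981400+0.973400+0.963400+0.933600+0.922700+0.899000))/(1+17/400) = 1793/2000 ≈ 0.896500
step 8 [8y] bond c/1=7/100: DF=(697861/500000 − 7/100·(0.981400+0.973400+0.963400+0.933600+0.922700+0.899000+0.896500))/(1+7/100) = 4373/5000 ≈ 0.874600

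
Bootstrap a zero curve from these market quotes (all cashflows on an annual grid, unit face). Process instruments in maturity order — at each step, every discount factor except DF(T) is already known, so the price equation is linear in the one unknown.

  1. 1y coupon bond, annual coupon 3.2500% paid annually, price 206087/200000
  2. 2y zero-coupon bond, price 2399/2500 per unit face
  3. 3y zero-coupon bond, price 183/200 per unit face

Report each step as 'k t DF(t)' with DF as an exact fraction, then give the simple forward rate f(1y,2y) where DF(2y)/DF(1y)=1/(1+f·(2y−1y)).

step 1 [1y] bond c/1=13/400: DF=(206087/200000 − 13/400·(0))/(1+13/400) = 499/500 ≈ 0.998000
step 2 [2y] zero: DF = P = 2399/2500 ≈ 0.959600
step 3 [3y] zero: DF = P = 183/200 ≈ 0.915000

1 1 499/500
2 2 2399/2500
3 3 183/200
f(1y,2y) = ((499/500)/(2399/2500) − 1)/(1) = 96/2399 ≈ 4.0017%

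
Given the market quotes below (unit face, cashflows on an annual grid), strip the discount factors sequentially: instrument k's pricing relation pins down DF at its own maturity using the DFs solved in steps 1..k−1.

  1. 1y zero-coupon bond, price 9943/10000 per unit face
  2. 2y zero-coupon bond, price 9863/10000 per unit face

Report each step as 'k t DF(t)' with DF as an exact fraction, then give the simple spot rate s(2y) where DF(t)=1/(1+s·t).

step 1 [1y] zero: DF = P = 9943/10000 ≈ 0.994300
step 2 [2y] zero: DF = P = 9863/10000 ≈ 0.986300

1 1 9943/10000
2 2 9863/10000
s(2y) = (1/(9863/10000) − 1)/(2) = 137/19726 ≈ 0.6945%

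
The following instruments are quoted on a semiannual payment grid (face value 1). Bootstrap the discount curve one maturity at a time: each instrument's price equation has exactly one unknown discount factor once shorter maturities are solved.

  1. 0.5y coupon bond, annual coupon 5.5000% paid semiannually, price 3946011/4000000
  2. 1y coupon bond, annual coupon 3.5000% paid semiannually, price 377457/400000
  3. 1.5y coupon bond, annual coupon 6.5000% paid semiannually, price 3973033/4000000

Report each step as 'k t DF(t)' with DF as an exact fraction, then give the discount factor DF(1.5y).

1 1/2 9601/10000
2 1 9109/10000
3 3/2 9031/10000
DF(1.5y) = 9031/10000 ≈ 0.903100

step 1 [0.5y] bond c/2=11/400: DF=(3946011/4000000 − 11/400·(0))/(1+11/400) = 9601/10000 ≈ 0.960100
step 2 [1y] bond c/2=7/400: DF=(377457/400000 − 7/400·(0.960100))/(1+7/400) = 9109/10000 ≈ 0.910900
step 3 [1.5y] bond c/2=13/400: DF=(3973033/4000000 − 13/400·(0.960100+0.910900))/(1+13/400) = 9031/10000 ≈ 0.903100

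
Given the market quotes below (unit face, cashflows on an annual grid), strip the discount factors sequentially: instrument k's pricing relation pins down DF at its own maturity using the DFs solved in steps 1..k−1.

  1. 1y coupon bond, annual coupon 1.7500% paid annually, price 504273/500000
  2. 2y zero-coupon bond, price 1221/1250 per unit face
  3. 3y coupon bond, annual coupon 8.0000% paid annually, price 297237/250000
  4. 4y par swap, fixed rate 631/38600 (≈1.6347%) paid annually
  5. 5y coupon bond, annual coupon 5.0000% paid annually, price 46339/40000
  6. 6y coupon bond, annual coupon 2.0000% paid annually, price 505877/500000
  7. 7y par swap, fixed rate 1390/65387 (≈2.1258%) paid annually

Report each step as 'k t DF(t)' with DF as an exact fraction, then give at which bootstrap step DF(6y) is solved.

1 1 1239/1250
2 2 1221/1250
3 3 9551/10000
4 4 9369/10000
5 5 1839/2000
6 6 4491/5000
7 7 861/1000
DF(6y) is solved at step 6

step 1 [1y] bond c/1=7/400: DF=(504273/500000 − 7/400·(0))/(1+7/400) = 1239/1250 ≈ 0.991200
step 2 [2y] zero: DF = P = 1221/1250 ≈ 0.976800
step 3 [3y] bond c/1=2/25: DF=(297237/250000 − 2/25·(0.991200+0.976800))/(1+2/25) = 9551/10000 ≈ 0.955100
step 4 [4y] swap r/1=631/38600: DF=(1 − 631/38600·(0.991200+0.976800+0.955100))/(1+631/38600) = 9369/10000 ≈ 0.936900
step 5 [5y] bond c/1=1/20: DF=(46339/40000 − 1/20·(0.991200+0.976800+0.955100+0.936900))/(1+1/20) = 1839/2000 ≈ 0.919500
step 6 [6y] bond c/1=1/50: DF=(505877/500000 − 1/50·(0.991200+0.976800+0.955100+0.936900+0.919500))/(1+1/50) = 4491/5000 ≈ 0.898200
step 7 [7y] swap r/1=1390/65387: DF=(1 − 1390/65387·(0.991200+0.976800+0.955100+0.936900+0.919500+0.898200))/(1+1390/65387) = 861/1000 ≈ 0.861000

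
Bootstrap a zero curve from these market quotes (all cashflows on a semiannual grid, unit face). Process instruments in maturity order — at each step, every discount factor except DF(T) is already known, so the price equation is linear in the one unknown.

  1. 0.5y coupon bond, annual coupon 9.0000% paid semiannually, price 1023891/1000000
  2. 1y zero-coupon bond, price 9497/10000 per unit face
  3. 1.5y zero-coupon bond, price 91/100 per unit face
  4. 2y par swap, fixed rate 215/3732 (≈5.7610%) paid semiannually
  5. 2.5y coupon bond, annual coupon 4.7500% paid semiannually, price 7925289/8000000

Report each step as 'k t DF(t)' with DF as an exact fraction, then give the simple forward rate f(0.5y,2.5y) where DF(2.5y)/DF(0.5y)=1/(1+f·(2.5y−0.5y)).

step 1 [0.5y] bond c/2=9/200: DF=(1023891/1000000 − 9/200·(0))/(1+9/200) = 4899/5000 ≈ 0.979800
step 2 [1y] zero: DF = P = 9497/10000 ≈ 0.949700
step 3 [1.5y] zero: DF = P = 91/100 ≈ 0.910000
step 4 [2y] swap r/2=215/7464: DF=(1 − 215/7464·(0.979800+0.949700+0.910000))/(1+215/7464) = 357/400 ≈ 0.892500
step 5 [2.5y] bond c/2=19/800: DF=(7925289/8000000 − 19/800·(0.979800+0.949700+0.910000+0.892500))/(1+19/800) = 8811/10000 ≈ 0.881100

1 1/2 4899/5000
2 1 9497/10000
3 3/2 91/100
4 2 357/400
5 5/2 8811/10000
f(0.5y,2.5y) = ((4899/5000)/(8811/10000) − 1)/(2) = 329/5874 ≈ 5.6010%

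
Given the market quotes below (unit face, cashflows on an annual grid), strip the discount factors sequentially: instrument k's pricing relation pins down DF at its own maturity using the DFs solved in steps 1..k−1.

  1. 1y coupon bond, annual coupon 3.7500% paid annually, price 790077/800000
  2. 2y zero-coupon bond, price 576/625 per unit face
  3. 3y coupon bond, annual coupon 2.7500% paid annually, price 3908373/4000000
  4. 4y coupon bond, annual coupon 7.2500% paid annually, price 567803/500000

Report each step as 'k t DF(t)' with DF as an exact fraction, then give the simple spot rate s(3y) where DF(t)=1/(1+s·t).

step 1 [1y] bond c/1=3/80: DF=(790077/800000 − 3/80·(0))/(1+3/80) = 9519/10000 ≈ 0.951900
step 2 [2y] zero: DF = P = 576/625 ≈ 0.921600
step 3 [3y] bond c/1=11/400: DF=(3908373/4000000 − 11/400·(0.951900+0.921600))/(1+11/400) = 563/625 ≈ 0.900800
step 4 [4y] bond c/1=29/400: DF=(567803/500000 − 29/400·(0.951900+0.921600+0.900800))/(1+29/400) = 8713/10000 ≈ 0.871300

1 1 9519/10000
2 2 576/625
3 3 563/625
4 4 8713/10000
s(3y) = (1/(563/625) − 1)/(3) = 62/1689 ≈ 3.6708%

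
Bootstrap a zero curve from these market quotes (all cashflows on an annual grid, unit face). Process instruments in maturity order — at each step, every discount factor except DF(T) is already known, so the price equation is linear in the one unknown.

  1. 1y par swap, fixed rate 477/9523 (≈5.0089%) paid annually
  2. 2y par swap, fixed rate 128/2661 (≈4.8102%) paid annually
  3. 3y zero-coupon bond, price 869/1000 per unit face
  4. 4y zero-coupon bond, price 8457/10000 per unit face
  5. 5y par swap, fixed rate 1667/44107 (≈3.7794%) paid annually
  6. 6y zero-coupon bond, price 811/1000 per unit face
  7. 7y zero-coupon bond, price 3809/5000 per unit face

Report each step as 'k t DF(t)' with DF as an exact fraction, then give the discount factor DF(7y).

step 1 [1y] swap r/1=477/9523: DF=(1 − 477/9523·(0))/(1+477/9523) = 9523/10000 ≈ 0.952300
step 2 [2y] swap r/1=128/2661: DF=(1 − 128/2661·(0.952300))/(1+128/2661) = 569/625 ≈ 0.910400
step 3 [3y] zero: DF = P = 869/1000 ≈ 0.869000
step 4 [4y] zero: DF = P = 8457/10000 ≈ 0.845700
step 5 [5y] swap r/1=1667/44107: DF=(1 − 1667/44107·(0.952300+0.910400+0.869000+0.845700))/(1+1667/44107) = 8333/10000 ≈ 0.833300
step 6 [6y] zero: DF = P = 811/1000 ≈ 0.811000
step 7 [7y] zero: DF = P = 3809/5000 ≈ 0.761800

1 1 9523/10000
2 2 569/625
3 3 869/1000
4 4 8457/10000
5 5 8333/10000
6 6 811/1000
7 7 3809/5000
DF(7y) = 3809/5000 ≈ 0.761800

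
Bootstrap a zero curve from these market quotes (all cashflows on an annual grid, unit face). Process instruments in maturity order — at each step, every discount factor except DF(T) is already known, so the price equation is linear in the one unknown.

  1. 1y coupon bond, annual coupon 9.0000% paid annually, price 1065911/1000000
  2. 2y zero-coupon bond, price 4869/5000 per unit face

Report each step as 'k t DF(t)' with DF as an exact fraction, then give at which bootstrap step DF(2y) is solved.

step 1 [1y] bond c/1=9/100: DF=(1065911/1000000 − 9/100·(0))/(1+9/100) = 9779/10000 ≈ 0.977900
step 2 [2y] zero: DF = P = 4869/5000 ≈ 0.973800

1 1 9779/10000
2 2 4869/5000
DF(2y) is solved at step 2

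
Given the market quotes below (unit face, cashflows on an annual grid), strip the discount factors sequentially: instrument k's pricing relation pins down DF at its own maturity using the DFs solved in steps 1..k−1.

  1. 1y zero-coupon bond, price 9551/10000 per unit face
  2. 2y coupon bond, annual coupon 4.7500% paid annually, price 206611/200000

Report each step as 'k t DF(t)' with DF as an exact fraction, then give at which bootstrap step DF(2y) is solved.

step 1 [1y] zero: DF = P = 9551/10000 ≈ 0.955100
step 2 [2y] bond c/1=19/400: DF=(206611/200000 − 19/400·(0.955100))/(1+19/400) = 9429/10000 ≈ 0.942900

1 1 9551/10000
2 2 9429/10000
DF(2y) is solved at step 2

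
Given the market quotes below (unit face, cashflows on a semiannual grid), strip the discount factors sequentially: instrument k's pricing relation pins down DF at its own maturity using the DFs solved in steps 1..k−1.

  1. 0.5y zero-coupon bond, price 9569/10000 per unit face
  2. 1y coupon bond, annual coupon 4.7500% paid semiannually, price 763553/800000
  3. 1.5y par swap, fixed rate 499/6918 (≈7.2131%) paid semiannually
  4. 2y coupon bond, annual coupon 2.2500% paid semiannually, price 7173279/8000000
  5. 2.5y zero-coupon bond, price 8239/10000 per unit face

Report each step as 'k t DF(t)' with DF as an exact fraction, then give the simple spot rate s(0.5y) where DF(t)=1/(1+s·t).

step 1 [0.5y] zero: DF = P = 9569/10000 ≈ 0.956900
step 2 [1y] bond c/2=19/800: DF=(763553/800000 − 19/800·(0.956900))/(1+19/800) = 9101/10000 ≈ 0.910100
step 3 [1.5y] swap r/2=499/13836: DF=(1 − 499/13836·(0.956900+0.910100))/(1+499/13836) = 4501/5000 ≈ 0.900200
step 4 [2y] bond c/2=9/800: DF=(7173279/8000000 − 9/800·(0.956900+0.910100+0.900200))/(1+9/800) = 8559/10000 ≈ 0.855900
step 5 [2.5y] zero: DF = P = 8239/10000 ≈ 0.823900

1 1/2 9569/10000
2 1 9101/10000
3 3/2 4501/5000
4 2 8559/10000
5 5/2 8239/10000
s(0.5y) = (1/(9569/10000) − 1)/(1/2) = 862/9569 ≈ 9.0083%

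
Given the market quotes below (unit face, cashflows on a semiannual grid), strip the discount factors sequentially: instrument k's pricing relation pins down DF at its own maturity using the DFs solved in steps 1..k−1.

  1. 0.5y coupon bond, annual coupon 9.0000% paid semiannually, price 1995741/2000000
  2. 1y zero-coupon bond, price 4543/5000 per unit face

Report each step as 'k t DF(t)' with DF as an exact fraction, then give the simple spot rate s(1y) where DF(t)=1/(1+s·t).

1 1/2 9549/10000
2 1 4543/5000
s(1y) = (1/(4543/5000) − 1)/(1) = 457/4543 ≈ 10.0594%

step 1 [0.5y] bond c/2=9/200: DF=(1995741/2000000 − 9/200·(0))/(1+9/200) = 9549/10000 ≈ 0.954900
step 2 [1y] zero: DF = P = 4543/5000 ≈ 0.908600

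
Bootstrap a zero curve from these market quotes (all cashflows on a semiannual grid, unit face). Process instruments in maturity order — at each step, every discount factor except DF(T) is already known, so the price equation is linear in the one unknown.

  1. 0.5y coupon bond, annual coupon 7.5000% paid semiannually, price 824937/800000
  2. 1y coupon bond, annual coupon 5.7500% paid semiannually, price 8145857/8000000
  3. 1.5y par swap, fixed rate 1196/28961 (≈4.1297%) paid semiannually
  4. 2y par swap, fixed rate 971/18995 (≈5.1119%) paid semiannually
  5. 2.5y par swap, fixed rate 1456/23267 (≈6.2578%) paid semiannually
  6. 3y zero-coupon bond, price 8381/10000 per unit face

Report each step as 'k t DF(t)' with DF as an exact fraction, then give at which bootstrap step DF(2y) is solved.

step 1 [0.5y] bond c/2=3/80: DF=(824937/800000 − 3/80·(0))/(1+3/80) = 9939/10000 ≈ 0.993900
step 2 [1y] bond c/2=23/800: DF=(8145857/8000000 − 23/800·(0.993900))/(1+23/800) = 481/500 ≈ 0.962000
step 3 [1.5y] swap r/2=598/28961: DF=(1 − 598/28961·(0.993900+0.962000))/(1+598/28961) = 4701/5000 ≈ 0.940200
step 4 [2y] swap r/2=971/37990: DF=(1 − 971/37990·(0.993900+0.962000+0.940200))/(1+971/37990) = 9029/10000 ≈ 0.902900
step 5 [2.5y] swap r/2=728/23267: DF=(1 − 728/23267·(0.993900+0.962000+0.940200+0.902900))/(1+728/23267) = 534/625 ≈ 0.854400
step 6 [3y] zero: DF = P = 8381/10000 ≈ 0.838100

1 1/2 9939/10000
2 1 481/500
3 3/2 4701/5000
4 2 9029/10000
5 5/2 534/625
6 3 8381/10000
DF(2y) is solved at step 4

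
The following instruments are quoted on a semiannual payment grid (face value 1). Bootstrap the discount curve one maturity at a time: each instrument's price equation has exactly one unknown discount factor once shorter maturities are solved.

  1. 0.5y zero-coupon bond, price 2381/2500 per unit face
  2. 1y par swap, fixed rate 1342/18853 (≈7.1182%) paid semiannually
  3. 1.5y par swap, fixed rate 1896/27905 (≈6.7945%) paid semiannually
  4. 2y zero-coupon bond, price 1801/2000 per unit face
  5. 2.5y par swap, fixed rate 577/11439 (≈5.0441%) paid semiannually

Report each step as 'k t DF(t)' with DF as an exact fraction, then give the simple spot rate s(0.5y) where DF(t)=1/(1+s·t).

1 1/2 2381/2500
2 1 9329/10000
3 3/2 2263/2500
4 2 1801/2000
5 5/2 4423/5000
s(0.5y) = (1/(2381/2500) − 1)/(1/2) = 238/2381 ≈ 9.9958%

step 1 [0.5y] zero: DF = P = 2381/2500 ≈ 0.952400
step 2 [1y] swap r/2=671/18853: DF=(1 − 671/18853·(0.952400))/(1+671/18853) = 9329/10000 ≈ 0.932900
step 3 [1.5y] swap r/2=948/27905: DF=(1 − 948/27905·(0.952400+0.932900))/(1+948/27905) = 2263/2500 ≈ 0.905200
step 4 [2y] zero: DF = P = 1801/2000 ≈ 0.900500
step 5 [2.5y] swap r/2=577/22878: DF=(1 − 577/22878·(0.952400+0.932900+0.905200+0.900500))/(1+577/22878) = 4423/5000 ≈ 0.884600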